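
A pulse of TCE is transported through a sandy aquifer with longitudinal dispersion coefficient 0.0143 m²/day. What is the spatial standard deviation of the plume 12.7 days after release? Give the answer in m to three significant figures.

Dispersive spreading gives a Gaussian with σ² = 2Dt; advection only shifts the center.
σ = √(2 × 0.0143 × 12.7) = 0.603 m.

0.603 m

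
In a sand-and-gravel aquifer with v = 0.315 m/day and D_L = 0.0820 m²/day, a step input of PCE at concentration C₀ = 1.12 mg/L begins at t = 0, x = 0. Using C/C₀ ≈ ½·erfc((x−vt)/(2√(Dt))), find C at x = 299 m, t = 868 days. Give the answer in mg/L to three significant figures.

0.0179 mg/L

For a continuous step input, C/C₀ ≈ ½·erfc((x−vt)/(2√(Dt))).
vt = 0.315 × 868 = 273.42 m and 2√(Dt) = 2√(0.0820 × 868) = 16.87 m.
Argument (x−vt)/(2√(Dt)) = (299 − 273.42)/16.87 = 1.516; ½·erfc(1.516) = 0.01602.
C = 1.12 × 0.01602 = 0.0179 mg/L.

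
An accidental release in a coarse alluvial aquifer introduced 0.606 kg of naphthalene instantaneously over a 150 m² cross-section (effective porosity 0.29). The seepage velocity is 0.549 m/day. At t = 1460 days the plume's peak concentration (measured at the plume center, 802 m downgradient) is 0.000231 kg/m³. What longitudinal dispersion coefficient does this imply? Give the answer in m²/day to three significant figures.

At the plume center C_max = M/(n_e·A·√(4πDt)), so D = M²/(4πt·(n_e·A·C_max)²).
n_e·A·C_max = 0.29 × 150 × 0.000231 = 0.01005 kg/m.
D = 0.606²/(4π × 1460 × 0.01005²) = 0.198 m²/day.

0.198 m²/day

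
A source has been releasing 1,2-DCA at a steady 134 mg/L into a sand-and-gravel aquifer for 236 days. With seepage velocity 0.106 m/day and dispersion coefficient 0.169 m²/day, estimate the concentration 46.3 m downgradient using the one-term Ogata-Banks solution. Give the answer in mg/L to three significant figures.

1.15 mg/L

For a continuous step input, C/C₀ ≈ ½·erfc((x−vt)/(2√(Dt))).
vt = 0.106 × 236 = 25.016 m and 2√(Dt) = 2√(0.169 × 236) = 12.63 m.
Argument (x−vt)/(2√(Dt)) = (46.3 − 25.016)/12.63 = 1.685; ½·erfc(1.685) = 0.008587.
C = 134 × 0.008587 = 1.15 mg/L.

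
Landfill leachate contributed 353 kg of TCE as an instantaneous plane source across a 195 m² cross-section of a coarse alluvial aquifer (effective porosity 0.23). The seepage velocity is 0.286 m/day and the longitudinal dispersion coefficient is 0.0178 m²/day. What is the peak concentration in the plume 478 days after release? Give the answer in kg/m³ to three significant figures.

0.761 kg/m³

The peak of an instantaneous 1D plume sits at x = vt; there the Gaussian factor is 1 and C_max = M/(n_e·A·√(4πDt)), where n_e·A is the pore area the mass is dissolved in.
√(4πDt) = √(4π × 0.0178 × 478) = 10.34 m, so C_max = 353/(0.23 × 195 × 10.34) = 0.761 kg/m³.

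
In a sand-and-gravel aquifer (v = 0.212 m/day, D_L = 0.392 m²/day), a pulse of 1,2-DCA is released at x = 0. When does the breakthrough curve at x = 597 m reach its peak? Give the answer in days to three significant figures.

2810 days

For the 1D instantaneous-source solution, setting ∂C/∂t = 0 at fixed x gives v²t² + 2Dt − x² = 0, so t = (√(D² + v²x²) − D)/v².
√(D² + v²x²) = √(0.392² + 0.212² × 597²) = 126.6; v² = 0.044944.
t = (126.6 − 0.392)/0.044944 = 2810 days (vs. the pure-advection estimate x/v = 2820 d).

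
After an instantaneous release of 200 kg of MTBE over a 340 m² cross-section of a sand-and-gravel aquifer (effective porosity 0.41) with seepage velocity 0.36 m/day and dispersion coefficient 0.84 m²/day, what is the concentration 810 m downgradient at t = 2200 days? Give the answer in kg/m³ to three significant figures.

0.00901 kg/m³

For an instantaneous plane source, C(x,t) = M/(n_e·A·√(4πDt)) · exp(−(x−vt)²/(4Dt)), with n_e·A the pore (flow) area.
Plume center vt = 0.36 × 2200 = 792 m, so the well at 810 m is 18 m downgradient of the peak.
√(4πDt) = 152.4 m, giving peak height M/(n_e·A·√(4πDt)) = 200/(0.41 × 340 × 152.4) = 0.009414 kg/m³.
(x−vt)²/(4Dt) = (18)²/(4 × 0.84 × 2200) = 0.04383; exp(−0.04383) = 0.9571.
C = 0.009414 × 0.9571 = 0.00901 kg/m³.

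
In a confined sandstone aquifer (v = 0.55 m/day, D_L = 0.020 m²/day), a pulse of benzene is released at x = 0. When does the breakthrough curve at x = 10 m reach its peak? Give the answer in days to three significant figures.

18.1 days

For the 1D instantaneous-source solution, setting ∂C/∂t = 0 at fixed x gives v²t² + 2Dt − x² = 0, so t = (√(D² + v²x²) − D)/v².
√(D² + v²x²) = √(0.020² + 0.55² × 10²) = 5.500; v² = 0.3025.
t = (5.500 − 0.020)/0.3025 = 18.1 days (vs. the pure-advection estimate x/v = 18.2 d).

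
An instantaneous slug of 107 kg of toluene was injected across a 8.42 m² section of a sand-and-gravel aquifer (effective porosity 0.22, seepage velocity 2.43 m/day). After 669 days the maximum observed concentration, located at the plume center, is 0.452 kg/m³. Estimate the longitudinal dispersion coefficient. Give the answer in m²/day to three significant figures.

At the plume center C_max = M/(n_e·A·√(4πDt)), so D = M²/(4πt·(n_e·A·C_max)²).
n_e·A·C_max = 0.22 × 8.42 × 0.452 = 0.8373 kg/m.
D = 107²/(4π × 669 × 0.8373²) = 1.94 m²/day.

1.94 m²/day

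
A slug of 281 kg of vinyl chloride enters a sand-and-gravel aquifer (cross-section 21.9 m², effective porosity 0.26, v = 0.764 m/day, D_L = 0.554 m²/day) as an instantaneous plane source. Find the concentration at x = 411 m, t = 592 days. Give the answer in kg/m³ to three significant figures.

For an instantaneous plane source, C(x,t) = M/(n_e·A·√(4πDt)) · exp(−(x−vt)²/(4Dt)), with n_e·A the pore (flow) area.
Plume center vt = 0.764 × 592 = 452.288 m, so the well at 411 m is 41.288 m upgradient of the peak.
√(4πDt) = 64.20 m, giving peak height M/(n_e·A·√(4πDt)) = 281/(0.26 × 21.9 × 64.20) = 0.7687 kg/m³.
(x−vt)²/(4Dt) = (-41.288)²/(4 × 0.554 × 592) = 1.299; exp(−1.299) = 0.2728.
C = 0.7687 × 0.2728 = 0.210 kg/m³.

0.210 kg/m³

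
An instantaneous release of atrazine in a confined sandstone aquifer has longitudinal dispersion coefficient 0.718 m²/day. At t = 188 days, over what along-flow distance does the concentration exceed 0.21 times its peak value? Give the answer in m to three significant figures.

The plume is Gaussian with σ = √(2Dt) = √(2 × 0.718 × 188) = 16.43 m.
C/C_peak = exp(−Δx²/(2σ²)) = 0.21 ⇒ Δx = σ·√(−2 ln 0.21) = 16.43 × 1.767 = 29.03 m.
Width = 2Δx = 58.1 m.

58.1 m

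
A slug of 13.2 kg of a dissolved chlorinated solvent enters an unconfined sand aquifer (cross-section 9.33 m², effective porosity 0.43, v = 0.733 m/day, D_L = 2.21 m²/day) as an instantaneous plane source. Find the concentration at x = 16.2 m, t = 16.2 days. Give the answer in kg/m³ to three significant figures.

0.136 kg/m³

For an instantaneous plane source, C(x,t) = M/(n_e·A·√(4πDt)) · exp(−(x−vt)²/(4Dt)), with n_e·A the pore (flow) area.
Plume center vt = 0.733 × 16.2 = 11.8746 m, so the well at 16.2 m is 4.3254 m downgradient of the peak.
√(4πDt) = 21.21 m, giving peak height M/(n_e·A·√(4πDt)) = 13.2/(0.43 × 9.33 × 21.21) = 0.1551 kg/m³.
(x−vt)²/(4Dt) = (4.3254)²/(4 × 2.21 × 16.2) = 0.1306; exp(−0.1306) = 0.8776.
C = 0.1551 × 0.8776 = 0.136 kg/m³.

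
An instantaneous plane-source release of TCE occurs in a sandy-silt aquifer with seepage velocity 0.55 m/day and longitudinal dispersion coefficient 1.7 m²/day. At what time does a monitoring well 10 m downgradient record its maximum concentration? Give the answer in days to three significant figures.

13.4 days

For the 1D instantaneous-source solution, setting ∂C/∂t = 0 at fixed x gives v²t² + 2Dt − x² = 0, so t = (√(D² + v²x²) − D)/v².
√(D² + v²x²) = √(1.7² + 0.55² × 10²) = 5.757; v² = 0.3025.
t = (5.757 − 1.7)/0.3025 = 13.4 days (vs. the pure-advection estimate x/v = 18.2 d).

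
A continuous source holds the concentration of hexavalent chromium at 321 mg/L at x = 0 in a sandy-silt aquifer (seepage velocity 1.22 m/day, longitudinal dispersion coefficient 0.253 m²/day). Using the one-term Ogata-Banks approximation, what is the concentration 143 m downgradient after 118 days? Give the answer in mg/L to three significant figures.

176 mg/L

For a continuous step input, C/C₀ ≈ ½·erfc((x−vt)/(2√(Dt))).
vt = 1.22 × 118 = 143.96 m and 2√(Dt) = 2√(0.253 × 118) = 10.93 m.
Argument (x−vt)/(2√(Dt)) = (143 − 143.96)/10.93 = -0.08783; ½·erfc(-0.08783) = 0.5494.
C = 321 × 0.5494 = 176 mg/L.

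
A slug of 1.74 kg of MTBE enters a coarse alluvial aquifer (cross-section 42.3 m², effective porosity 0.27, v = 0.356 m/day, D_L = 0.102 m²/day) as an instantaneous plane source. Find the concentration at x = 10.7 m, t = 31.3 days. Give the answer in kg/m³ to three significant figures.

For an instantaneous plane source, C(x,t) = M/(n_e·A·√(4πDt)) · exp(−(x−vt)²/(4Dt)), with n_e·A the pore (flow) area.
Plume center vt = 0.356 × 31.3 = 11.1428 m, so the well at 10.7 m is 0.4428 m upgradient of the peak.
√(4πDt) = 6.334 m, giving peak height M/(n_e·A·√(4πDt)) = 1.74/(0.27 × 42.3 × 6.334) = 0.02405 kg/m³.
(x−vt)²/(4Dt) = (-0.4428)²/(4 × 0.102 × 31.3) = 0.01535; exp(−0.01535) = 0.9848.
C = 0.02405 × 0.9848 = 0.0237 kg/m³.

0.0237 kg/m³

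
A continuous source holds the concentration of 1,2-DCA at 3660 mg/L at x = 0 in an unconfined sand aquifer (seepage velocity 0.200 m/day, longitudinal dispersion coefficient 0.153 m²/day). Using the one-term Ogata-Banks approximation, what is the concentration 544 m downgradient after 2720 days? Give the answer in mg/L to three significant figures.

1830 mg/L

For a continuous step input, C/C₀ ≈ ½·erfc((x−vt)/(2√(Dt))).
vt = 0.200 × 2720 = 544 m and 2√(Dt) = 2√(0.153 × 2720) = 40.80 m.
Argument (x−vt)/(2√(Dt)) = (544 − 544)/40.80 = 0; ½·erfc(0) = 0.5000.
C = 3660 × 0.5000 = 1830 mg/L.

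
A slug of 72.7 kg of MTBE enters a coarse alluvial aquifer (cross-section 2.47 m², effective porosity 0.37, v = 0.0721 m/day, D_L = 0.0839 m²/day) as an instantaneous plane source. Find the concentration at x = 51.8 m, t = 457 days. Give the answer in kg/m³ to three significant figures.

0.357 kg/m³

For an instantaneous plane source, C(x,t) = M/(n_e·A·√(4πDt)) · exp(−(x−vt)²/(4Dt)), with n_e·A the pore (flow) area.
Plume center vt = 0.0721 × 457 = 32.9497 m, so the well at 51.8 m is 18.8503 m downgradient of the peak.
√(4πDt) = 21.95 m, giving peak height M/(n_e·A·√(4πDt)) = 72.7/(0.37 × 2.47 × 21.95) = 3.624 kg/m³.
(x−vt)²/(4Dt) = (18.8503)²/(4 × 0.0839 × 457) = 2.317; exp(−2.317) = 0.09857.
C = 3.624 × 0.09857 = 0.357 kg/m³.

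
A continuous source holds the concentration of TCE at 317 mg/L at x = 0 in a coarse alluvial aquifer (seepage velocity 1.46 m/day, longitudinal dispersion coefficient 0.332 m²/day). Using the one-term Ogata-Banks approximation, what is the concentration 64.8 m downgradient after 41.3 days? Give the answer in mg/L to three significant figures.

61.8 mg/L

For a continuous step input, C/C₀ ≈ ½·erfc((x−vt)/(2√(Dt))).
vt = 1.46 × 41.3 = 60.298 m and 2√(Dt) = 2√(0.332 × 41.3) = 7.406 m.
Argument (x−vt)/(2√(Dt)) = (64.8 − 60.298)/7.406 = 0.6079; ½·erfc(0.6079) = 0.1950.
C = 317 × 0.1950 = 61.8 mg/L.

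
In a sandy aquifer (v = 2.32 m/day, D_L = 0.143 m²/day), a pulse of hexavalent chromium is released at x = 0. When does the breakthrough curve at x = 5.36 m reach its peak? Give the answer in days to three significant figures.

2.28 days

For the 1D instantaneous-source solution, setting ∂C/∂t = 0 at fixed x gives v²t² + 2Dt − x² = 0, so t = (√(D² + v²x²) − D)/v².
√(D² + v²x²) = √(0.143² + 2.32² × 5.36²) = 12.44; v² = 5.3824.
t = (12.44 − 0.143)/5.3824 = 2.28 days (vs. the pure-advection estimate x/v = 2.31 d).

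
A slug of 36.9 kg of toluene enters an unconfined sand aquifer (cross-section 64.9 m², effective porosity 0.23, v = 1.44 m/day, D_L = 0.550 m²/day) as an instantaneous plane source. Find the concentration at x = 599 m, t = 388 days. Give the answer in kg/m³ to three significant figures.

For an instantaneous plane source, C(x,t) = M/(n_e·A·√(4πDt)) · exp(−(x−vt)²/(4Dt)), with n_e·A the pore (flow) area.
Plume center vt = 1.44 × 388 = 558.72 m, so the well at 599 m is 40.28 m downgradient of the peak.
√(4πDt) = 51.78 m, giving peak height M/(n_e·A·√(4πDt)) = 36.9/(0.23 × 64.9 × 51.78) = 0.04774 kg/m³.
(x−vt)²/(4Dt) = (40.28)²/(4 × 0.550 × 388) = 1.901; exp(−1.901) = 0.1494.
C = 0.04774 × 0.1494 = 0.00713 kg/m³.

0.00713 kg/m³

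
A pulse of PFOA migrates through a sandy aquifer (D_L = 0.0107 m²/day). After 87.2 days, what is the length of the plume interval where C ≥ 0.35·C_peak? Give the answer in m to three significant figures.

The plume is Gaussian with σ = √(2Dt) = √(2 × 0.0107 × 87.2) = 1.366 m.
C/C_peak = exp(−Δx²/(2σ²)) = 0.35 ⇒ Δx = σ·√(−2 ln 0.35) = 1.366 × 1.449 = 1.979 m.
Width = 2Δx = 3.96 m.

3.96 m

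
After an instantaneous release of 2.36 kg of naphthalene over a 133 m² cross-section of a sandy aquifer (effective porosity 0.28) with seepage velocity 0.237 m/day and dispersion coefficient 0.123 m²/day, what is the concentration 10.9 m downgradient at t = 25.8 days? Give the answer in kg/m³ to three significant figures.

0.00165 kg/m³

For an instantaneous plane source, C(x,t) = M/(n_e·A·√(4πDt)) · exp(−(x−vt)²/(4Dt)), with n_e·A the pore (flow) area.
Plume center vt = 0.237 × 25.8 = 6.1146 m, so the well at 10.9 m is 4.7854 m downgradient of the peak.
√(4πDt) = 6.315 m, giving peak height M/(n_e·A·√(4πDt)) = 2.36/(0.28 × 133 × 6.315) = 0.01004 kg/m³.
(x−vt)²/(4Dt) = (4.7854)²/(4 × 0.123 × 25.8) = 1.804; exp(−1.804) = 0.1646.
C = 0.01004 × 0.1646 = 0.00165 kg/m³.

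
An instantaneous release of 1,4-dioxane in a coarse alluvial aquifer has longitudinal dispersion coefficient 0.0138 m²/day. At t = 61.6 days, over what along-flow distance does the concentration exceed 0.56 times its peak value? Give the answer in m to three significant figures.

The plume is Gaussian with σ = √(2Dt) = √(2 × 0.0138 × 61.6) = 1.304 m.
C/C_peak = exp(−Δx²/(2σ²)) = 0.56 ⇒ Δx = σ·√(−2 ln 0.56) = 1.304 × 1.077 = 1.404 m.
Width = 2Δx = 2.81 m.

2.81 m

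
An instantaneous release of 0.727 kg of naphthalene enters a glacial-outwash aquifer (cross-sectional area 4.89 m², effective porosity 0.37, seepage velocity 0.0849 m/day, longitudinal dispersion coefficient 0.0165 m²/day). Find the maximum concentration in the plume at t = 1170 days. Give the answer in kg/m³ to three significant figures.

The peak of an instantaneous 1D plume sits at x = vt; there the Gaussian factor is 1 and C_max = M/(n_e·A·√(4πDt)), where n_e·A is the pore area the mass is dissolved in.
√(4πDt) = √(4π × 0.0165 × 1170) = 15.58 m, so C_max = 0.727/(0.37 × 4.89 × 15.58) = 0.0258 kg/m³.

0.0258 kg/m³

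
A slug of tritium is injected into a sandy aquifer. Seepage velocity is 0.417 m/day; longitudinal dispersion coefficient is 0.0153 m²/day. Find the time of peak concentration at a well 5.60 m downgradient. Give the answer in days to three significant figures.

For the 1D instantaneous-source solution, setting ∂C/∂t = 0 at fixed x gives v²t² + 2Dt − x² = 0, so t = (√(D² + v²x²) − D)/v².
√(D² + v²x²) = √(0.0153² + 0.417² × 5.60²) = 2.335; v² = 0.173889.
t = (2.335 − 0.0153)/0.173889 = 13.3 days (vs. the pure-advection estimate x/v = 13.4 d).

13.3 days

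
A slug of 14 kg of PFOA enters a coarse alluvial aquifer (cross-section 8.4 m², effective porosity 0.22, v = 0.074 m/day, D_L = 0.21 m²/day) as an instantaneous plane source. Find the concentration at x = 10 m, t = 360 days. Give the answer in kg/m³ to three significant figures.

For an instantaneous plane source, C(x,t) = M/(n_e·A·√(4πDt)) · exp(−(x−vt)²/(4Dt)), with n_e·A the pore (flow) area.
Plume center vt = 0.074 × 360 = 26.64 m, so the well at 10 m is 16.64 m upgradient of the peak.
√(4πDt) = 30.82 m, giving peak height M/(n_e·A·√(4πDt)) = 14/(0.22 × 8.4 × 30.82) = 0.2458 kg/m³.
(x−vt)²/(4Dt) = (-16.64)²/(4 × 0.21 × 360) = 0.9156; exp(−0.9156) = 0.4003.
C = 0.2458 × 0.4003 = 0.0984 kg/m³.

0.0984 kg/m³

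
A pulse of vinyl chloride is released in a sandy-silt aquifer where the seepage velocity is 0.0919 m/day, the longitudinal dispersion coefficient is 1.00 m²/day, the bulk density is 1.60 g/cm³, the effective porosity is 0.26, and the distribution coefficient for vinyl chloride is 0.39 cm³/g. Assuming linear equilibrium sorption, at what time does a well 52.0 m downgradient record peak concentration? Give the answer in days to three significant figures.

Retardation factor R = 1 + ρ_b·K_d/n = 1 + 1.60 × 0.39/0.26 = 3.400.
Sorption retards both mechanisms: v_R = v/R = 0.02703 m/day, D_R = D/R = 0.2941 m²/day.
Peak time from v_R²t² + 2D_R t − x² = 0: t = (√(D_R² + v_R²x²) − D_R)/v_R².
√(D_R² + v_R²x²) = √(0.2941² + 0.02703² × 52.0²) = 1.436; v_R² = 0.0007306.
t = (1.436 − 0.2941)/0.0007306 = 1560 days.

1560 days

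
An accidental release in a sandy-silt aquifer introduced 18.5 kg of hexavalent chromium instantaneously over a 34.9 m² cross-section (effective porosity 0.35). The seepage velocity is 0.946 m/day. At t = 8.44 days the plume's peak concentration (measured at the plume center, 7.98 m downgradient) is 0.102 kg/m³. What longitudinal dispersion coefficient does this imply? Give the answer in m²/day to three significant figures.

2.08 m²/day

At the plume center C_max = M/(n_e·A·√(4πDt)), so D = M²/(4πt·(n_e·A·C_max)²).
n_e·A·C_max = 0.35 × 34.9 × 0.102 = 1.246 kg/m.
D = 18.5²/(4π × 8.44 × 1.246²) = 2.08 m²/day.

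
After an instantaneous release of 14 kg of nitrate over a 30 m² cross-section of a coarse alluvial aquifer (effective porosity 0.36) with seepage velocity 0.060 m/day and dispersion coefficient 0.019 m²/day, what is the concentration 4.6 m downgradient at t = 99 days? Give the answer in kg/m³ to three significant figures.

0.210 kg/m³

For an instantaneous plane source, C(x,t) = M/(n_e·A·√(4πDt)) · exp(−(x−vt)²/(4Dt)), with n_e·A the pore (flow) area.
Plume center vt = 0.060 × 99 = 5.94 m, so the well at 4.6 m is 1.34 m upgradient of the peak.
√(4πDt) = 4.862 m, giving peak height M/(n_e·A·√(4πDt)) = 14/(0.36 × 30 × 4.862) = 0.2666 kg/m³.
(x−vt)²/(4Dt) = (-1.34)²/(4 × 0.019 × 99) = 0.2386; exp(−0.2386) = 0.7877.
C = 0.2666 × 0.7877 = 0.210 kg/m³.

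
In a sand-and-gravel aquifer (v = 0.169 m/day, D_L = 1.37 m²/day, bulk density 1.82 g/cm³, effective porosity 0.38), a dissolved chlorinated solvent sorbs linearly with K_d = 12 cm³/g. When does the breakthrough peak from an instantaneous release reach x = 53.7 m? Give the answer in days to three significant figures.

Retardation factor R = 1 + ρ_b·K_d/n = 1 + 1.82 × 12/0.38 = 58.47.
Sorption retards both mechanisms: v_R = v/R = 0.002890 m/day, D_R = D/R = 0.02343 m²/day.
Peak time from v_R²t² + 2D_R t − x² = 0: t = (√(D_R² + v_R²x²) − D_R)/v_R².
√(D_R² + v_R²x²) = √(0.02343² + 0.002890² × 53.7²) = 0.1570; v_R² = 8.352e-06.
t = (0.1570 − 0.02343)/8.352e-06 = 16000 days.

16000 days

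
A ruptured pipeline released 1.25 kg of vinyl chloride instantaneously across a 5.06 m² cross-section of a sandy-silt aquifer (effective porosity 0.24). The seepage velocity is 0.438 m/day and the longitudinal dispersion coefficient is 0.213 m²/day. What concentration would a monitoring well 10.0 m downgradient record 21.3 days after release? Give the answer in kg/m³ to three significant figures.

0.133 kg/m³

For an instantaneous plane source, C(x,t) = M/(n_e·A·√(4πDt)) · exp(−(x−vt)²/(4Dt)), with n_e·A the pore (flow) area.
Plume center vt = 0.438 × 21.3 = 9.3294 m, so the well at 10.0 m is 0.6706 m downgradient of the peak.
√(4πDt) = 7.551 m, giving peak height M/(n_e·A·√(4πDt)) = 1.25/(0.24 × 5.06 × 7.551) = 0.1363 kg/m³.
(x−vt)²/(4Dt) = (0.6706)²/(4 × 0.213 × 21.3) = 0.02478; exp(−0.02478) = 0.9755.
C = 0.1363 × 0.9755 = 0.133 kg/m³.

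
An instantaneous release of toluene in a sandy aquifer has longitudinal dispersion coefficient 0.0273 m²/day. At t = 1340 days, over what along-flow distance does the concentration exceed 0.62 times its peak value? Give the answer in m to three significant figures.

The plume is Gaussian with σ = √(2Dt) = √(2 × 0.0273 × 1340) = 8.554 m.
C/C_peak = exp(−Δx²/(2σ²)) = 0.62 ⇒ Δx = σ·√(−2 ln 0.62) = 8.554 × 0.9778 = 8.364 m.
Width = 2Δx = 16.7 m.

16.7 m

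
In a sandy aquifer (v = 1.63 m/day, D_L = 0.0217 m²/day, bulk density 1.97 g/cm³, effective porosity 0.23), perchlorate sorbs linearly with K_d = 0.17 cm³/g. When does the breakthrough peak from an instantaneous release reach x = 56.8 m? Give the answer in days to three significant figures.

Retardation factor R = 1 + ρ_b·K_d/n = 1 + 1.97 × 0.17/0.23 = 2.456.
Sorption retards both mechanisms: v_R = v/R = 0.6637 m/day, D_R = D/R = 0.008836 m²/day.
Peak time from v_R²t² + 2D_R t − x² = 0: t = (√(D_R² + v_R²x²) − D_R)/v_R².
√(D_R² + v_R²x²) = √(0.008836² + 0.6637² × 56.8²) = 37.70; v_R² = 0.4405.
t = (37.70 − 0.008836)/0.4405 = 85.6 days.

85.6 days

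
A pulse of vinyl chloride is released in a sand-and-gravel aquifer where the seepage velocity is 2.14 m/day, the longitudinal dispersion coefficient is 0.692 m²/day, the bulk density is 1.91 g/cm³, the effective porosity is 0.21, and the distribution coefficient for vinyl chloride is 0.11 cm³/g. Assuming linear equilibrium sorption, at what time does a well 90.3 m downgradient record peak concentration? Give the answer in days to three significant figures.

Retardation factor R = 1 + ρ_b·K_d/n = 1 + 1.91 × 0.11/0.21 = 2.000.
Sorption retards both mechanisms: v_R = v/R = 1.070 m/day, D_R = D/R = 0.3460 m²/day.
Peak time from v_R²t² + 2D_R t − x² = 0: t = (√(D_R² + v_R²x²) − D_R)/v_R².
√(D_R² + v_R²x²) = √(0.3460² + 1.070² × 90.3²) = 96.62; v_R² = 1.145.
t = (96.62 − 0.3460)/1.145 = 84.1 days.

84.1 days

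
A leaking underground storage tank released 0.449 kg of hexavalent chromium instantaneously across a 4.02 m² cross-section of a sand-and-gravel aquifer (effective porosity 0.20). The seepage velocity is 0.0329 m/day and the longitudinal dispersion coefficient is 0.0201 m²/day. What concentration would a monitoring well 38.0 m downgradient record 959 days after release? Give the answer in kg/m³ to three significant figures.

0.0209 kg/m³

For an instantaneous plane source, C(x,t) = M/(n_e·A·√(4πDt)) · exp(−(x−vt)²/(4Dt)), with n_e·A the pore (flow) area.
Plume center vt = 0.0329 × 959 = 31.5511 m, so the well at 38.0 m is 6.4489 m downgradient of the peak.
√(4πDt) = 15.56 m, giving peak height M/(n_e·A·√(4πDt)) = 0.449/(0.20 × 4.02 × 15.56) = 0.03589 kg/m³.
(x−vt)²/(4Dt) = (6.4489)²/(4 × 0.0201 × 959) = 0.5394; exp(−0.5394) = 0.5831.
C = 0.03589 × 0.5831 = 0.0209 kg/m³.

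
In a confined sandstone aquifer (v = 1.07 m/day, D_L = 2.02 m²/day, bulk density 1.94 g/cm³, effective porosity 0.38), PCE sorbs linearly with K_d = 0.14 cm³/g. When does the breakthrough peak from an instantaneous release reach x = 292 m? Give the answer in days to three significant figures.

465 days

Retardation factor R = 1 + ρ_b·K_d/n = 1 + 1.94 × 0.14/0.38 = 1.715.
Sorption retards both mechanisms: v_R = v/R = 0.6239 m/day, D_R = D/R = 1.178 m²/day.
Peak time from v_R²t² + 2D_R t − x² = 0: t = (√(D_R² + v_R²x²) − D_R)/v_R².
√(D_R² + v_R²x²) = √(1.178² + 0.6239² × 292²) = 182.2; v_R² = 0.3893.
t = (182.2 − 1.178)/0.3893 = 465 days.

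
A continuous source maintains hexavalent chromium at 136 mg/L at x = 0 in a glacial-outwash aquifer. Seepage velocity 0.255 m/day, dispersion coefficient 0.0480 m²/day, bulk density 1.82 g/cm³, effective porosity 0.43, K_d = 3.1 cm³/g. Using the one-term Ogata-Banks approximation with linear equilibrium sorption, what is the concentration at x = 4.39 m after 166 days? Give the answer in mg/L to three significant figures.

12.9 mg/L

Retardation factor R = 1 + ρ_b·K_d/n = 1 + 1.82 × 3.1/0.43 = 14.12.
Sorption retards both mechanisms: v_R = v/R = 0.01806 m/day, D_R = D/R = 0.003399 m²/day.
v_R·t = 0.01806 × 166 = 2.99796 m; 2√(D_R t) = 1.502 m; argument = (4.39 − 2.99796)/1.502 = 0.9268.
C = C₀ × ½·erfc(0.9268) = 136 × 0.09498 = 12.9 mg/L.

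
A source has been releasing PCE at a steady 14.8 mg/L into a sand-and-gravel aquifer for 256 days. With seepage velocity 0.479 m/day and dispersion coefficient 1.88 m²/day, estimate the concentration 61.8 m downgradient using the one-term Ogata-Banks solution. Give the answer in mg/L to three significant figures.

For a continuous step input, C/C₀ ≈ ½·erfc((x−vt)/(2√(Dt))).
vt = 0.479 × 256 = 122.624 m and 2√(Dt) = 2√(1.88 × 256) = 43.88 m.
Argument (x−vt)/(2√(Dt)) = (61.8 − 122.624)/43.88 = -1.386; ½·erfc(-1.386) = 0.9750.
C = 14.8 × 0.9750 = 14.4 mg/L.

14.4 mg/L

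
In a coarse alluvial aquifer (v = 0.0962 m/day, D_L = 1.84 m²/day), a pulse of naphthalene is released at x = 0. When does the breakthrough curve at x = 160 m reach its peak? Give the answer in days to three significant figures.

1480 days

For the 1D instantaneous-source solution, setting ∂C/∂t = 0 at fixed x gives v²t² + 2Dt − x² = 0, so t = (√(D² + v²x²) − D)/v².
√(D² + v²x²) = √(1.84² + 0.0962² × 160²) = 15.50; v² = 0.00925444.
t = (15.50 − 1.84)/0.00925444 = 1480 days (vs. the pure-advection estimate x/v = 1660 d).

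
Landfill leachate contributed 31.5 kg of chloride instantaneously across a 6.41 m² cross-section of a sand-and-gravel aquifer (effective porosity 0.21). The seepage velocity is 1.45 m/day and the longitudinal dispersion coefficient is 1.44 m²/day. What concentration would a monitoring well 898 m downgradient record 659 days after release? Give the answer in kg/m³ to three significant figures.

For an instantaneous plane source, C(x,t) = M/(n_e·A·√(4πDt)) · exp(−(x−vt)²/(4Dt)), with n_e·A the pore (flow) area.
Plume center vt = 1.45 × 659 = 955.55 m, so the well at 898 m is 57.55 m upgradient of the peak.
√(4πDt) = 109.2 m, giving peak height M/(n_e·A·√(4πDt)) = 31.5/(0.21 × 6.41 × 109.2) = 0.2143 kg/m³.
(x−vt)²/(4Dt) = (-57.55)²/(4 × 1.44 × 659) = 0.8725; exp(−0.8725) = 0.4179.
C = 0.2143 × 0.4179 = 0.0896 kg/m³.

0.0896 kg/m³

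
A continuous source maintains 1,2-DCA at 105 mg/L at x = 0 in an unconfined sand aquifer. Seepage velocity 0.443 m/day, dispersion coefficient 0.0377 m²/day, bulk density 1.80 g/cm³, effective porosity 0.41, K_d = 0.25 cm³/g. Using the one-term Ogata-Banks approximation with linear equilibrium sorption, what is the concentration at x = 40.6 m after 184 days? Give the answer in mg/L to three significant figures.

26.2 mg/L

Retardation factor R = 1 + ρ_b·K_d/n = 1 + 1.80 × 0.25/0.41 = 2.098.
Sorption retards both mechanisms: v_R = v/R = 0.2112 m/day, D_R = D/R = 0.01797 m²/day.
v_R·t = 0.2112 × 184 = 38.8608 m; 2√(D_R t) = 3.637 m; argument = (40.6 − 38.8608)/3.637 = 0.4782.
C = C₀ × ½·erfc(0.4782) = 105 × 0.2494 = 26.2 mg/L.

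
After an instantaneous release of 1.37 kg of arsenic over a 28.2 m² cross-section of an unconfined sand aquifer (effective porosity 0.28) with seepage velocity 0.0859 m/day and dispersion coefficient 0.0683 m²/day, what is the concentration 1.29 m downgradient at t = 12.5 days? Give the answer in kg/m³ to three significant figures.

0.0523 kg/m³

For an instantaneous plane source, C(x,t) = M/(n_e·A·√(4πDt)) · exp(−(x−vt)²/(4Dt)), with n_e·A the pore (flow) area.
Plume center vt = 0.0859 × 12.5 = 1.07375 m, so the well at 1.29 m is 0.21625 m downgradient of the peak.
√(4πDt) = 3.275 m, giving peak height M/(n_e·A·√(4πDt)) = 1.37/(0.28 × 28.2 × 3.275) = 0.05298 kg/m³.
(x−vt)²/(4Dt) = (0.21625)²/(4 × 0.0683 × 12.5) = 0.01369; exp(−0.01369) = 0.9864.
C = 0.05298 × 0.9864 = 0.0523 kg/m³.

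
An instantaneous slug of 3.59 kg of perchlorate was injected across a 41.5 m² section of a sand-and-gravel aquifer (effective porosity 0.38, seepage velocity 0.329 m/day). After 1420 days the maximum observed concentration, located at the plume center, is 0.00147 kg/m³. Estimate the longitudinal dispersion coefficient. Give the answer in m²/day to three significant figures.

At the plume center C_max = M/(n_e·A·√(4πDt)), so D = M²/(4πt·(n_e·A·C_max)²).
n_e·A·C_max = 0.38 × 41.5 × 0.00147 = 0.02318 kg/m.
D = 3.59²/(4π × 1420 × 0.02318²) = 1.34 m²/day.

1.34 m²/day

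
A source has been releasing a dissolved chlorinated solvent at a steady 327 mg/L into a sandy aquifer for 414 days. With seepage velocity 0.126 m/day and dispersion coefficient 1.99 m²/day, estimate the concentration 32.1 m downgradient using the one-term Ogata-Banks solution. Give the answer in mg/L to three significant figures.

225 mg/L

For a continuous step input, C/C₀ ≈ ½·erfc((x−vt)/(2√(Dt))).
vt = 0.126 × 414 = 52.164 m and 2√(Dt) = 2√(1.99 × 414) = 57.41 m.
Argument (x−vt)/(2√(Dt)) = (32.1 − 52.164)/57.41 = -0.3495; ½·erfc(-0.3495) = 0.6894.
C = 327 × 0.6894 = 225 mg/L.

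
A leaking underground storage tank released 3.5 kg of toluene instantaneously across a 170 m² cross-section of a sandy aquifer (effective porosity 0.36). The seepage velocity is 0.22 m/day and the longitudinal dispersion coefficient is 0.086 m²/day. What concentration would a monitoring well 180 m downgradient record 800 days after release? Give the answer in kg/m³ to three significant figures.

0.00184 kg/m³

For an instantaneous plane source, C(x,t) = M/(n_e·A·√(4πDt)) · exp(−(x−vt)²/(4Dt)), with n_e·A the pore (flow) area.
Plume center vt = 0.22 × 800 = 176 m, so the well at 180 m is 4 m downgradient of the peak.
√(4πDt) = 29.40 m, giving peak height M/(n_e·A·√(4πDt)) = 3.5/(0.36 × 170 × 29.40) = 0.001945 kg/m³.
(x−vt)²/(4Dt) = (4)²/(4 × 0.086 × 800) = 0.05814; exp(−0.05814) = 0.9435.
C = 0.001945 × 0.9435 = 0.00184 kg/m³.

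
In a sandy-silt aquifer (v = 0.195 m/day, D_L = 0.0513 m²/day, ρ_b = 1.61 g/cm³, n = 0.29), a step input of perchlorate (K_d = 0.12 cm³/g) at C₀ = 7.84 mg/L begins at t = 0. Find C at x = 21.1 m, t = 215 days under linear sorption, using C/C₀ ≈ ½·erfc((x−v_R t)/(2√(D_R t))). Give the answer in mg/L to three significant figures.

6.80 mg/L

Retardation factor R = 1 + ρ_b·K_d/n = 1 + 1.61 × 0.12/0.29 = 1.666.
Sorption retards both mechanisms: v_R = v/R = 0.1170 m/day, D_R = D/R = 0.03079 m²/day.
v_R·t = 0.1170 × 215 = 25.155 m; 2√(D_R t) = 5.146 m; argument = (21.1 − 25.155)/5.146 = -0.7880.
C = C₀ × ½·erfc(-0.7880) = 7.84 × 0.8674 = 6.80 mg/L.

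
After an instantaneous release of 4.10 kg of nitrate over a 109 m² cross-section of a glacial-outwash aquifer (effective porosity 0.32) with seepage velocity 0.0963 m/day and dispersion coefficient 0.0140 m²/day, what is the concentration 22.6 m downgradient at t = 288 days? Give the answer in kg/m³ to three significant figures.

For an instantaneous plane source, C(x,t) = M/(n_e·A·√(4πDt)) · exp(−(x−vt)²/(4Dt)), with n_e·A the pore (flow) area.
Plume center vt = 0.0963 × 288 = 27.7344 m, so the well at 22.6 m is 5.1344 m upgradient of the peak.
√(4πDt) = 7.118 m, giving peak height M/(n_e·A·√(4πDt)) = 4.10/(0.32 × 109 × 7.118) = 0.01651 kg/m³.
(x−vt)²/(4Dt) = (-5.1344)²/(4 × 0.0140 × 288) = 1.635; exp(−1.635) = 0.1950.
C = 0.01651 × 0.1950 = 0.00322 kg/m³.

0.00322 kg/m³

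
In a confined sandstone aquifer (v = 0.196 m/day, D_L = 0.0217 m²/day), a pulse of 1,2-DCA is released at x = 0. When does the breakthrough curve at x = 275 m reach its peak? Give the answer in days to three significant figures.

For the 1D instantaneous-source solution, setting ∂C/∂t = 0 at fixed x gives v²t² + 2Dt − x² = 0, so t = (√(D² + v²x²) − D)/v².
√(D² + v²x²) = √(0.0217² + 0.196² × 275²) = 53.90; v² = 0.038416.
t = (53.90 − 0.0217)/0.038416 = 1400 days (vs. the pure-advection estimate x/v = 1400 d).

1400 days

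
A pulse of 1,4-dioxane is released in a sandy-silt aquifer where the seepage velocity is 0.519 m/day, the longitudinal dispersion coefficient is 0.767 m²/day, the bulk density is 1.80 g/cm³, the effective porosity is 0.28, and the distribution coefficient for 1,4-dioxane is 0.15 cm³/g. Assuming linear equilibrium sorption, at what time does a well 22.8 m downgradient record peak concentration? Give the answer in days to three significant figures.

80.9 days

Retardation factor R = 1 + ρ_b·K_d/n = 1 + 1.80 × 0.15/0.28 = 1.964.
Sorption retards both mechanisms: v_R = v/R = 0.2643 m/day, D_R = D/R = 0.3905 m²/day.
Peak time from v_R²t² + 2D_R t − x² = 0: t = (√(D_R² + v_R²x²) − D_R)/v_R².
√(D_R² + v_R²x²) = √(0.3905² + 0.2643² × 22.8²) = 6.039; v_R² = 0.06985.
t = (6.039 − 0.3905)/0.06985 = 80.9 days.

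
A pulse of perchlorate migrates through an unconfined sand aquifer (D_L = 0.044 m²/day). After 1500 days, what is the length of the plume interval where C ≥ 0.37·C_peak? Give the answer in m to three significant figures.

32.4 m

The plume is Gaussian with σ = √(2Dt) = √(2 × 0.044 × 1500) = 11.49 m.
C/C_peak = exp(−Δx²/(2σ²)) = 0.37 ⇒ Δx = σ·√(−2 ln 0.37) = 11.49 × 1.410 = 16.20 m.
Width = 2Δx = 32.4 m.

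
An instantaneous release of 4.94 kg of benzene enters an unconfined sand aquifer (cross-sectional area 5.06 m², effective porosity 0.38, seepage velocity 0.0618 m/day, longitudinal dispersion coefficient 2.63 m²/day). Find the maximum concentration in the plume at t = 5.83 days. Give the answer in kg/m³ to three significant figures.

The peak of an instantaneous 1D plume sits at x = vt; there the Gaussian factor is 1 and C_max = M/(n_e·A·√(4πDt)), where n_e·A is the pore area the mass is dissolved in.
√(4πDt) = √(4π × 2.63 × 5.83) = 13.88 m, so C_max = 4.94/(0.38 × 5.06 × 13.88) = 0.185 kg/m³.

0.185 kg/m³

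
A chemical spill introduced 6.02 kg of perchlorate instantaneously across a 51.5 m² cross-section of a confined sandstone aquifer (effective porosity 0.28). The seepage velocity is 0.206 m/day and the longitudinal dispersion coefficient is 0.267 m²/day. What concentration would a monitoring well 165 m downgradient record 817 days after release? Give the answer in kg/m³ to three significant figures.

0.00787 kg/m³

For an instantaneous plane source, C(x,t) = M/(n_e·A·√(4πDt)) · exp(−(x−vt)²/(4Dt)), with n_e·A the pore (flow) area.
Plume center vt = 0.206 × 817 = 168.302 m, so the well at 165 m is 3.302 m upgradient of the peak.
√(4πDt) = 52.36 m, giving peak height M/(n_e·A·√(4πDt)) = 6.02/(0.28 × 51.5 × 52.36) = 0.007973 kg/m³.
(x−vt)²/(4Dt) = (-3.302)²/(4 × 0.267 × 817) = 0.01250; exp(−0.01250) = 0.9876.
C = 0.007973 × 0.9876 = 0.00787 kg/m³.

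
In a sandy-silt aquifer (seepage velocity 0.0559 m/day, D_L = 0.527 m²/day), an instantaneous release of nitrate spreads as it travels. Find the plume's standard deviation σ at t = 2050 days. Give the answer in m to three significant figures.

46.5 m

Dispersive spreading gives a Gaussian with σ² = 2Dt; advection only shifts the center.
σ = √(2 × 0.527 × 2050) = 46.5 m.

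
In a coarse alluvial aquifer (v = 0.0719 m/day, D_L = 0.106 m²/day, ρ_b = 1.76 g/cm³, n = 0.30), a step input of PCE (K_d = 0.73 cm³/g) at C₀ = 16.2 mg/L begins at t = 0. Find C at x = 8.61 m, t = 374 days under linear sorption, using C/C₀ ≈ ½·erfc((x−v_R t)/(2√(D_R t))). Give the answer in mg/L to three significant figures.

Retardation factor R = 1 + ρ_b·K_d/n = 1 + 1.76 × 0.73/0.30 = 5.283.
Sorption retards both mechanisms: v_R = v/R = 0.01361 m/day, D_R = D/R = 0.02006 m²/day.
v_R·t = 0.01361 × 374 = 5.09014 m; 2√(D_R t) = 5.478 m; argument = (8.61 − 5.09014)/5.478 = 0.6425.
C = C₀ × ½·erfc(0.6425) = 16.2 × 0.1818 = 2.95 mg/L.

2.95 mg/L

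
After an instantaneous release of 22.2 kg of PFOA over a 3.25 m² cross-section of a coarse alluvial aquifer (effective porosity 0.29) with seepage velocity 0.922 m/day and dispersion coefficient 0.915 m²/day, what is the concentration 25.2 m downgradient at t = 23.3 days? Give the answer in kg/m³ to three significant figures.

For an instantaneous plane source, C(x,t) = M/(n_e·A·√(4πDt)) · exp(−(x−vt)²/(4Dt)), with n_e·A the pore (flow) area.
Plume center vt = 0.922 × 23.3 = 21.4826 m, so the well at 25.2 m is 3.7174 m downgradient of the peak.
√(4πDt) = 16.37 m, giving peak height M/(n_e·A·√(4πDt)) = 22.2/(0.29 × 3.25 × 16.37) = 1.439 kg/m³.
(x−vt)²/(4Dt) = (3.7174)²/(4 × 0.915 × 23.3) = 0.1620; exp(−0.1620) = 0.8504.
C = 1.439 × 0.8504 = 1.22 kg/m³.

1.22 kg/m³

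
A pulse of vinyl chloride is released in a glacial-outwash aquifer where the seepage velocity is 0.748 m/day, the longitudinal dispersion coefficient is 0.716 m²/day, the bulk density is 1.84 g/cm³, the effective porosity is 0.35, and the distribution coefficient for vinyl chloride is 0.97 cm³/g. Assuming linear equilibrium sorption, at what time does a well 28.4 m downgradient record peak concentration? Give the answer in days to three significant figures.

Retardation factor R = 1 + ρ_b·K_d/n = 1 + 1.84 × 0.97/0.35 = 6.099.
Sorption retards both mechanisms: v_R = v/R = 0.1226 m/day, D_R = D/R = 0.1174 m²/day.
Peak time from v_R²t² + 2D_R t − x² = 0: t = (√(D_R² + v_R²x²) − D_R)/v_R².
√(D_R² + v_R²x²) = √(0.1174² + 0.1226² × 28.4²) = 3.484; v_R² = 0.01503.
t = (3.484 − 0.1174)/0.01503 = 224 days.

224 days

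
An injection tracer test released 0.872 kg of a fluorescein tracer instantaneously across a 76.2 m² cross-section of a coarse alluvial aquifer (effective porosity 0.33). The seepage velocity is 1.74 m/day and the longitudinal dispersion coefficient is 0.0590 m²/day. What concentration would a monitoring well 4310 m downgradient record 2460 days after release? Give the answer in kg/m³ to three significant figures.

For an instantaneous plane source, C(x,t) = M/(n_e·A·√(4πDt)) · exp(−(x−vt)²/(4Dt)), with n_e·A the pore (flow) area.
Plume center vt = 1.74 × 2460 = 4280.4 m, so the well at 4310 m is 29.6 m downgradient of the peak.
√(4πDt) = 42.71 m, giving peak height M/(n_e·A·√(4πDt)) = 0.872/(0.33 × 76.2 × 42.71) = 0.0008119 kg/m³.
(x−vt)²/(4Dt) = (29.6)²/(4 × 0.0590 × 2460) = 1.509; exp(−1.509) = 0.2211.
C = 0.0008119 × 0.2211 = 0.000180 kg/m³.

0.000180 kg/m³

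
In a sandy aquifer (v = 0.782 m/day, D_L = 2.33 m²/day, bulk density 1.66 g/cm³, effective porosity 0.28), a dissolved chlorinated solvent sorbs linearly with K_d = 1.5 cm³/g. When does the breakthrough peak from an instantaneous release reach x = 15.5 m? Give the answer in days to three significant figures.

162 days

Retardation factor R = 1 + ρ_b·K_d/n = 1 + 1.66 × 1.5/0.28 = 9.893.
Sorption retards both mechanisms: v_R = v/R = 0.07905 m/day, D_R = D/R = 0.2355 m²/day.
Peak time from v_R²t² + 2D_R t − x² = 0: t = (√(D_R² + v_R²x²) − D_R)/v_R².
√(D_R² + v_R²x²) = √(0.2355² + 0.07905² × 15.5²) = 1.248; v_R² = 0.006249.
t = (1.248 − 0.2355)/0.006249 = 162 days.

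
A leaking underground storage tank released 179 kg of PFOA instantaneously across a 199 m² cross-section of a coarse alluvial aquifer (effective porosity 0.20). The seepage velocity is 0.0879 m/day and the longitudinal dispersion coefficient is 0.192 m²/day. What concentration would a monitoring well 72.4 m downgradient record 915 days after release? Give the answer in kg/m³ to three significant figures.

0.0873 kg/m³

For an instantaneous plane source, C(x,t) = M/(n_e·A·√(4πDt)) · exp(−(x−vt)²/(4Dt)), with n_e·A the pore (flow) area.
Plume center vt = 0.0879 × 915 = 80.4285 m, so the well at 72.4 m is 8.0285 m upgradient of the peak.
√(4πDt) = 46.99 m, giving peak height M/(n_e·A·√(4πDt)) = 179/(0.20 × 199 × 46.99) = 0.09571 kg/m³.
(x−vt)²/(4Dt) = (-8.0285)²/(4 × 0.192 × 915) = 0.09172; exp(−0.09172) = 0.9124.
C = 0.09571 × 0.9124 = 0.0873 kg/m³.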